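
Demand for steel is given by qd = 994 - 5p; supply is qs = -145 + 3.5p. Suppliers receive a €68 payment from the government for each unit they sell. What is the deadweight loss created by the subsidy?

Pre-subsidy: 994 - 5p = -145 + 3.5p gives p* = 134, q* = 324.
With the subsidy, sellers receive ps = pb + 68 for each unit, where pb is the price buyers pay.
Supply in terms of pb becomes qs = -145 + 3.5(pb + 68) = 93 + 3.5pb. Setting this equal to demand: 994 - 5pb = 93 + 3.5pb, so pb = 106.
Sellers receive ps = 106 + 68 = 174; q' = 994 − 5·106 = 464.
The subsidy expands output by 464 − 324 = 140 past the efficient level; on those units the gap between marginal cost and willingness to pay runs from 0 up to 68.
DWL = ½ × 68 × 140 = 4760.

Deadweight loss = €4760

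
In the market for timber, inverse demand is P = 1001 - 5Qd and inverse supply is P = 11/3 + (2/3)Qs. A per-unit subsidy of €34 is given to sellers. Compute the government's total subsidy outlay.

Government cost = €6188

Pre-subsidy: 1001 - 5Q = 11/3 + (2/3)Q gives Q* = 176 and P* = 121.
With the subsidy, sellers receive Ps = Pb + 34 for each unit, where Pb is the price buyers pay.
On the curves, Pb = 1001 - 5Q and Ps = 11/3 + (2/3)Q; the wedge Ps − Pb = 34 gives 11/3 + (2/3)Q − (1001 - 5Q) = 34, so Q' = 182.
Then Pb = 1001 − 5·182 = 91 and Ps = 11/3 + (2/3)·182 = 125.
Government outlay = subsidy × quantity = 34 × 182 = 6188.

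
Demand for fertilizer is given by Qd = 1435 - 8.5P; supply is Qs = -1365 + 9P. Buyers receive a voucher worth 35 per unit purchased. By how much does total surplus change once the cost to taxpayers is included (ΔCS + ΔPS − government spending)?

Pre-subsidy: 1435 - 8.5P = -1365 + 9P gives P* = 160, Q* = 75.
With the rebate, buyers effectively pay Pb = Ps − 35, where Ps is the price sellers receive.
Demand in terms of Ps becomes Qd = 1435 − 8.5(Ps − 35) = 1732.5 - 8.5Ps. Setting this equal to supply: 1732.5 - 8.5Ps = -1365 + 9Ps, so Ps = 177.
Buyers pay Pb = 177 − 35 = 142; Q' = -1365 + 9·177 = 228.
ΔCS = ½(75 + 228)(160 − 142) = 2727; ΔPS = ½(75 + 228)(177 − 160) = 2575.5.
Government spending = 35 × 228 = 7980.
Net change = 2727 + 2575.5 − 7980 = -2677.5. The loss equals the DWL triangle ½·35·153.

Net change in total surplus = -2677.5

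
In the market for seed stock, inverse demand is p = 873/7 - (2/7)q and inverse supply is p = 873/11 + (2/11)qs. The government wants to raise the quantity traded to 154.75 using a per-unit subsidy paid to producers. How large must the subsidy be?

Required subsidy s = 27 per unit

At q = 154.75, from the demand curve buyers pay pb = 873/7 − (2/7)·154.75 = 80.5; from the supply curve sellers need ps = 873/11 + (2/11)·154.75 = 107.5.
The subsidy must fill the gap: s = ps − pb = 107.5 − 80.5 = 27.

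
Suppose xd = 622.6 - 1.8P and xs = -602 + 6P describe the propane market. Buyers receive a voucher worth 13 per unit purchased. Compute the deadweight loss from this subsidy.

Pre-subsidy: 622.6 - 1.8P = -602 + 6P gives P* = 157, x* = 340.
With the rebate, buyers effectively pay Pb = Ps − 13, where Ps is the price sellers receive.
Demand in terms of Ps becomes xd = 622.6 − 1.8(Ps − 13) = 646 - 1.8Ps. Setting this equal to supply: 646 - 1.8Ps = -602 + 6Ps, so Ps = 160.
Buyers pay Pb = 160 − 13 = 147; x' = -602 + 6·160 = 358.
The subsidy expands output by 358 − 340 = 18 past the efficient level; on those units the gap between marginal cost and willingness to pay runs from 0 up to 13.
DWL = ½ × 13 × 18 = 117.

Deadweight loss = 117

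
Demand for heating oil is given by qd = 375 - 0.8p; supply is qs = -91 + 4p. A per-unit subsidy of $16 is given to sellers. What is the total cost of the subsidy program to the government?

Government cost = $4928

Pre-subsidy: 375 - 0.8p = -91 + 4p gives p* = 1165/12, q* = 892/3.
With the subsidy, sellers receive ps = pb + 16 for each unit, where pb is the price buyers pay.
Supply in terms of pb becomes qs = -91 + 4(pb + 16) = -27 + 4pb. Setting this equal to demand: 375 - 0.8pb = -27 + 4pb, so pb = 83.75.
Sellers receive ps = 83.75 + 16 = 99.75; q' = 375 − 0.8·83.75 = 308.
Government outlay = subsidy × quantity = 16 × 308 = 4928.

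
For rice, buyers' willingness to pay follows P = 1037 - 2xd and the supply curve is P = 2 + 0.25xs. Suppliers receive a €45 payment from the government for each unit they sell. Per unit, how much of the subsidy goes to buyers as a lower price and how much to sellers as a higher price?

Buyers gain €40 per unit; sellers gain €5 per unit

Pre-subsidy: 1037 - 2x = 2 + 0.25x gives x* = 460 and P* = 117.
With the subsidy, sellers receive Ps = Pb + 45 for each unit, where Pb is the price buyers pay.
On the curves, Pb = 1037 - 2x and Ps = 2 + 0.25x; the wedge Ps − Pb = 45 gives 2 + 0.25x − (1037 - 2x) = 45, so x' = 480.
Then Pb = 1037 − 2·480 = 77 and Ps = 2 + 0.25·480 = 122.
Buyers' price falls by P* − Pb = 117 − 77 = 40; sellers' price rises by Ps − P* = 122 − 117 = 5.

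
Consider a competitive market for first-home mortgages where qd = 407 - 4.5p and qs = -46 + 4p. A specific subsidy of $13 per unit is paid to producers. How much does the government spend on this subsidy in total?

Pre-subsidy: 407 - 4.5p = -46 + 4p gives p* = 906/17, q* = 2842/17.
With the subsidy, sellers receive ps = pb + 13 for each unit, where pb is the price buyers pay.
Supply in terms of pb becomes qs = -46 + 4(pb + 13) = 6 + 4pb. Setting this equal to demand: 407 - 4.5pb = 6 + 4pb, so pb = 802/17.
Sellers receive ps = 802/17 + 13 = 1023/17; q' = 407 − 4.5·(802/17) = 3310/17.
Government outlay = subsidy × quantity = 13 × 3310/17 = 43030/17.

Government cost = 43030/17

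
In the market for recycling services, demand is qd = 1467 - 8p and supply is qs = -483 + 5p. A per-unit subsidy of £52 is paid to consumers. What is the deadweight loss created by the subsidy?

Deadweight loss = £4160

Pre-subsidy: 1467 - 8p = -483 + 5p gives p* = 150, q* = 267.
With the rebate, buyers effectively pay pb = ps − 52, where ps is the price sellers receive.
Demand in terms of ps becomes qd = 1467 − 8(ps − 52) = 1883 - 8ps. Setting this equal to supply: 1883 - 8ps = -483 + 5ps, so ps = 182.
Buyers pay pb = 182 − 52 = 130; q' = -483 + 5·182 = 427.
The subsidy expands output by 427 − 267 = 160 past the efficient level; on those units the gap between marginal cost and willingness to pay runs from 0 up to 52.
DWL = ½ × 52 × 160 = 4160.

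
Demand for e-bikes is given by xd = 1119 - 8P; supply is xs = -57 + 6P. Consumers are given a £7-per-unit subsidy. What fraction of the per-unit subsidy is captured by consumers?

Pre-subsidy: 1119 - 8P = -57 + 6P gives P* = 84, x* = 447.
With the rebate, buyers effectively pay Pb = Ps − 7, where Ps is the price sellers receive.
Demand in terms of Ps becomes xd = 1119 − 8(Ps − 7) = 1175 - 8Ps. Setting this equal to supply: 1175 - 8Ps = -57 + 6Ps, so Ps = 88.
Buyers pay Pb = 88 − 7 = 81; x' = -57 + 6·88 = 471.
Buyers' price falls by P* − Pb = 84 − 81 = 3; sellers' price rises by Ps − P* = 88 − 84 = 4.
So consumers capture 3/7 = 3/7 of each unit of subsidy.

Consumer share = 3/7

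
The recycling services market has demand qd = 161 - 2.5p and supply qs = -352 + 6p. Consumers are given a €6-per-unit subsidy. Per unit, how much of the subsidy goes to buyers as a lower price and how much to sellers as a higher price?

Buyers gain 72/17 per unit; sellers gain 30/17 per unit

Pre-subsidy: 161 - 2.5p = -352 + 6p gives p* = 1026/17, q* = 172/17.
With the rebate, buyers effectively pay pb = ps − 6, where ps is the price sellers receive.
Demand in terms of ps becomes qd = 161 − 2.5(ps − 6) = 176 - 2.5ps. Setting this equal to supply: 176 - 2.5ps = -352 + 6ps, so ps = 1056/17.
Buyers pay pb = 1056/17 − 6 = 954/17; q' = -352 + 6·(1056/17) = 352/17.
Buyers' price falls by p* − pb = 1026/17 − 954/17 = 72/17; sellers' price rises by ps − p* = 1056/17 − 1026/17 = 30/17.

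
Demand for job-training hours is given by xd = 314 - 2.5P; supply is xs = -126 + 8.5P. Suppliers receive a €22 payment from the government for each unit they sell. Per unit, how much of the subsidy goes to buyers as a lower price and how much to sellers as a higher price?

Pre-subsidy: 314 - 2.5P = -126 + 8.5P gives P* = 40, x* = 214.
With the subsidy, sellers receive Ps = Pb + 22 for each unit, where Pb is the price buyers pay.
Supply in terms of Pb becomes xs = -126 + 8.5(Pb + 22) = 61 + 8.5Pb. Setting this equal to demand: 314 - 2.5Pb = 61 + 8.5Pb, so Pb = 23.
Sellers receive Ps = 23 + 22 = 45; x' = 314 − 2.5·23 = 256.5.
Buyers' price falls by P* − Pb = 40 − 23 = 17; sellers' price rises by Ps − P* = 45 − 40 = 5.

Buyers gain €17 per unit; sellers gain €5 per unit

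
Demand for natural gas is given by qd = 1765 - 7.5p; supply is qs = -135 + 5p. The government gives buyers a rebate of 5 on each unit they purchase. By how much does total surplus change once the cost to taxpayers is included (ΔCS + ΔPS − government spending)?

Net change in total surplus = -37.5

Pre-subsidy: 1765 - 7.5p = -135 + 5p gives p* = 152, q* = 625.
With the rebate, buyers effectively pay pb = ps − 5, where ps is the price sellers receive.
Demand in terms of ps becomes qd = 1765 − 7.5(ps − 5) = 1802.5 - 7.5ps. Setting this equal to supply: 1802.5 - 7.5ps = -135 + 5ps, so ps = 155.
Buyers pay pb = 155 − 5 = 150; q' = -135 + 5·155 = 640.
ΔCS = ½(625 + 640)(152 − 150) = 1265; ΔPS = ½(625 + 640)(155 − 152) = 1897.5.
Government spending = 5 × 640 = 3200.
Net change = 1265 + 1897.5 − 3200 = -37.5. The loss equals the DWL triangle ½·5·15.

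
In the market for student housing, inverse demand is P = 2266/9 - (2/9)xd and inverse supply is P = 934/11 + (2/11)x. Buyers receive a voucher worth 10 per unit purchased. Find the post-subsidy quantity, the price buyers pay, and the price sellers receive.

Pre-subsidy: 2266/9 - (2/9)x = 934/11 + (2/11)x gives x* = 413 and P* = 160.
With the rebate, buyers effectively pay Pb = Ps − 10, where Ps is the price sellers receive.
On the curves, Pb = 2266/9 - (2/9)x and Ps = 934/11 + (2/11)x; the wedge Ps − Pb = 10 gives 934/11 + (2/11)x − (2266/9 - (2/9)x) = 10, so x' = 437.75.
Then Pb = 2266/9 − (2/9)·437.75 = 154.5 and Ps = 934/11 + (2/11)·437.75 = 164.5.

x' = 437.75; buyers pay 154.5; sellers receive 164.5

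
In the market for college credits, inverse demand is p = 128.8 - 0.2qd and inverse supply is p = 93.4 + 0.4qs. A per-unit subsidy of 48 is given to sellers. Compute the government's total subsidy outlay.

Pre-subsidy: 128.8 - 0.2q = 93.4 + 0.4q gives q* = 59 and p* = 117.
With the subsidy, sellers receive ps = pb + 48 for each unit, where pb is the price buyers pay.
On the curves, pb = 128.8 - 0.2q and ps = 93.4 + 0.4q; the wedge ps − pb = 48 gives 93.4 + 0.4q − (128.8 - 0.2q) = 48, so q' = 139.
Then pb = 128.8 − 0.2·139 = 101 and ps = 93.4 + 0.4·139 = 149.
Government outlay = subsidy × quantity = 48 × 139 = 6672.

Government cost = 6672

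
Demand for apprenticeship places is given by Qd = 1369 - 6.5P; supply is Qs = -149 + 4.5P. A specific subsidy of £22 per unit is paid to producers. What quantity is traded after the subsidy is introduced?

Pre-subsidy: 1369 - 6.5P = -149 + 4.5P gives P* = 138, Q* = 472.
With the subsidy, sellers receive Ps = Pb + 22 for each unit, where Pb is the price buyers pay.
Supply in terms of Pb becomes Qs = -149 + 4.5(Pb + 22) = -50 + 4.5Pb. Setting this equal to demand: 1369 - 6.5Pb = -50 + 4.5Pb, so Pb = 129.
Sellers receive Ps = 129 + 22 = 151; Q' = 1369 − 6.5·129 = 530.5.

Q' = 530.5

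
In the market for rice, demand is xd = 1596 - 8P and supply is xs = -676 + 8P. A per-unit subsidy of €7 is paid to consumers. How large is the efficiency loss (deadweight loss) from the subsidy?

Pre-subsidy: 1596 - 8P = -676 + 8P gives P* = 142, x* = 460.
With the rebate, buyers effectively pay Pb = Ps − 7, where Ps is the price sellers receive.
Demand in terms of Ps becomes xd = 1596 − 8(Ps − 7) = 1652 - 8Ps. Setting this equal to supply: 1652 - 8Ps = -676 + 8Ps, so Ps = 145.5.
Buyers pay Pb = 145.5 − 7 = 138.5; x' = -676 + 8·145.5 = 488.
The subsidy expands output by 488 − 460 = 28 past the efficient level; on those units the gap between marginal cost and willingness to pay runs from 0 up to 7.
DWL = ½ × 7 × 28 = 98.

Deadweight loss = €98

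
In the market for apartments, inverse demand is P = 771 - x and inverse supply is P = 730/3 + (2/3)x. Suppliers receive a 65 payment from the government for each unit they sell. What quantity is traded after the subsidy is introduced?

x' = 355.6

Pre-subsidy: 771 - x = 730/3 + (2/3)x gives x* = 316.6 and P* = 454.4.
With the subsidy, sellers receive Ps = Pb + 65 for each unit, where Pb is the price buyers pay.
On the curves, Pb = 771 - x and Ps = 730/3 + (2/3)x; the wedge Ps − Pb = 65 gives 730/3 + (2/3)x − (771 - x) = 65, so x' = 355.6.
Then Pb = 771 − 1·355.6 = 415.4 and Ps = 730/3 + (2/3)·355.6 = 480.4.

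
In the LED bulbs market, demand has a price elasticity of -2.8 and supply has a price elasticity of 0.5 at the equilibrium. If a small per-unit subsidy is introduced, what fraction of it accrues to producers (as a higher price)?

For a small subsidy around the equilibrium, the benefit split depends on the relative slopes, which at a point are proportional to the elasticities.
Buyer share = εs/(εs + |εd|) = 0.5/(0.5 + 2.8) = 5/33; seller share = |εd|/(εs + |εd|) = 28/33.
So producers capture 28/33 of the subsidy.

Producer share = 28/33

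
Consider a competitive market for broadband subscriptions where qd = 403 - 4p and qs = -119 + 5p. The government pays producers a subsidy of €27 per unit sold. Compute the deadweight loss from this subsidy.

Deadweight loss = €810

Pre-subsidy: 403 - 4p = -119 + 5p gives p* = 58, q* = 171.
With the subsidy, sellers receive ps = pb + 27 for each unit, where pb is the price buyers pay.
Supply in terms of pb becomes qs = -119 + 5(pb + 27) = 16 + 5pb. Setting this equal to demand: 403 - 4pb = 16 + 5pb, so pb = 43.
Sellers receive ps = 43 + 27 = 70; q' = 403 − 4·43 = 231.
The subsidy expands output by 231 − 171 = 60 past the efficient level; on those units the gap between marginal cost and willingness to pay runs from 0 up to 27.
DWL = ½ × 27 × 60 = 810.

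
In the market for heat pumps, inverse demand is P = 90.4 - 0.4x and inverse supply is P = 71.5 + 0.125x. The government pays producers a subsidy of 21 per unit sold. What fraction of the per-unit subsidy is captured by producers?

Pre-subsidy: 90.4 - 0.4x = 71.5 + 0.125x gives x* = 36 and P* = 76.
With the subsidy, sellers receive Ps = Pb + 21 for each unit, where Pb is the price buyers pay.
On the curves, Pb = 90.4 - 0.4x and Ps = 71.5 + 0.125x; the wedge Ps − Pb = 21 gives 71.5 + 0.125x − (90.4 - 0.4x) = 21, so x' = 76.
Then Pb = 90.4 − 0.4·76 = 60 and Ps = 71.5 + 0.125·76 = 81.
Buyers' price falls by P* − Pb = 76 − 60 = 16; sellers' price rises by Ps − P* = 81 − 76 = 5.
So producers capture 5/21 = 5/21 of each unit of subsidy.

Producer share = 5/21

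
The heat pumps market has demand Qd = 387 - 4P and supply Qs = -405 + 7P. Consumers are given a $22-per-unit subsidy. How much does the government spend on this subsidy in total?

Government cost = $3410

Pre-subsidy: 387 - 4P = -405 + 7P gives P* = 72, Q* = 99.
With the rebate, buyers effectively pay Pb = Ps − 22, where Ps is the price sellers receive.
Demand in terms of Ps becomes Qd = 387 − 4(Ps − 22) = 475 - 4Ps. Setting this equal to supply: 475 - 4Ps = -405 + 7Ps, so Ps = 80.
Buyers pay Pb = 80 − 22 = 58; Q' = -405 + 7·80 = 155.
Government outlay = subsidy × quantity = 22 × 155 = 3410.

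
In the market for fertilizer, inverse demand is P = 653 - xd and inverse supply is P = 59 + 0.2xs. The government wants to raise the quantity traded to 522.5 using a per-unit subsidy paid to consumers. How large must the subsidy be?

Required subsidy s = 33 per unit

At x = 522.5, from the demand curve buyers pay Pb = 653 − 1·522.5 = 130.5; from the supply curve sellers need Ps = 59 + 0.2·522.5 = 163.5.
The subsidy must fill the gap: s = Ps − Pb = 163.5 − 130.5 = 33.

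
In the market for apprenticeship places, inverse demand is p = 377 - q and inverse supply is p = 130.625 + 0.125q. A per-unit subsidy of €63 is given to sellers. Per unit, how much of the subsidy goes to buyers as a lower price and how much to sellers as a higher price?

Buyers gain €56 per unit; sellers gain €7 per unit

Pre-subsidy: 377 - q = 130.625 + 0.125q gives q* = 219 and p* = 158.
With the subsidy, sellers receive ps = pb + 63 for each unit, where pb is the price buyers pay.
On the curves, pb = 377 - q and ps = 130.625 + 0.125q; the wedge ps − pb = 63 gives 130.625 + 0.125q − (377 - q) = 63, so q' = 275.
Then pb = 377 − 1·275 = 102 and ps = 130.625 + 0.125·275 = 165.
Buyers' price falls by p* − pb = 158 − 102 = 56; sellers' price rises by ps − p* = 165 − 158 = 7.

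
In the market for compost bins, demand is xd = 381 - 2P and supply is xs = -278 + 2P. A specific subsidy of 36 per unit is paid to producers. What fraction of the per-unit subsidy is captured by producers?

Producer share = 0.5

Pre-subsidy: 381 - 2P = -278 + 2P gives P* = 164.75, x* = 51.5.
With the subsidy, sellers receive Ps = Pb + 36 for each unit, where Pb is the price buyers pay.
Supply in terms of Pb becomes xs = -278 + 2(Pb + 36) = -206 + 2Pb. Setting this equal to demand: 381 - 2Pb = -206 + 2Pb, so Pb = 146.75.
Sellers receive Ps = 146.75 + 36 = 182.75; x' = 381 − 2·146.75 = 87.5.
Buyers' price falls by P* − Pb = 164.75 − 146.75 = 18; sellers' price rises by Ps − P* = 182.75 − 164.75 = 18.
So producers capture 18/36 = 0.5 of each unit of subsidy.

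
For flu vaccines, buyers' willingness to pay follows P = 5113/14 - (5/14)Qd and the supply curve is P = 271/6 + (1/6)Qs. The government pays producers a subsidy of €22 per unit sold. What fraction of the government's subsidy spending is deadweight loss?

DWL / government spending = 21/653

Pre-subsidy: 5113/14 - (5/14)Q = 271/6 + (1/6)Q gives Q* = 611 and P* = 147.
With the subsidy, sellers receive Ps = Pb + 22 for each unit, where Pb is the price buyers pay.
On the curves, Pb = 5113/14 - (5/14)Q and Ps = 271/6 + (1/6)Q; the wedge Ps − Pb = 22 gives 271/6 + (1/6)Q − (5113/14 - (5/14)Q) = 22, so Q' = 653.
Then Pb = 5113/14 − (5/14)·653 = 132 and Ps = 271/6 + (1/6)·653 = 154.
ΔCS = ½(611 + 653)(147 − 132) = 9480; ΔPS = ½(611 + 653)(154 − 147) = 4424.
Government spending = 22 × 653 = 14366.
DWL = ½ × 22 × (653 − 611) = 462; fraction = 462 / 14366 = 21/653.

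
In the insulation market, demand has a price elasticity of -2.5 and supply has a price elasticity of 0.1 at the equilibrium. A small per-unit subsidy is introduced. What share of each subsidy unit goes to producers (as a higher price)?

Producer share = 25/26

For a small subsidy around the equilibrium, the benefit split depends on the relative slopes, which at a point are proportional to the elasticities.
Buyer share = εs/(εs + |εd|) = 0.1/(0.1 + 2.5) = 1/26; seller share = |εd|/(εs + |εd|) = 25/26.
So producers capture 25/26 of the subsidy.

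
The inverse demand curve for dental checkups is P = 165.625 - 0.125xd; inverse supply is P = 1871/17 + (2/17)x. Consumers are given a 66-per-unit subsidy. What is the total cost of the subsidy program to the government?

Government cost = 33066

Pre-subsidy: 165.625 - 0.125x = 1871/17 + (2/17)x gives x* = 229 and P* = 137.
With the rebate, buyers effectively pay Pb = Ps − 66, where Ps is the price sellers receive.
On the curves, Pb = 165.625 - 0.125x and Ps = 1871/17 + (2/17)x; the wedge Ps − Pb = 66 gives 1871/17 + (2/17)x − (165.625 - 0.125x) = 66, so x' = 501.
Then Pb = 165.625 − 0.125·501 = 103 and Ps = 1871/17 + (2/17)·501 = 169.
Government outlay = subsidy × quantity = 66 × 501 = 33066.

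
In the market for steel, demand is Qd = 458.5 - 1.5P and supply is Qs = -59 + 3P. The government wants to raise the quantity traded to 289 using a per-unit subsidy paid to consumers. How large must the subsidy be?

Required subsidy s = 3 per unit

At Q = 289, invert demand for the buyer price: Pb = (458.5 − 289)/1.5 = 113; invert supply for the seller price: Ps = (289 − (-59))/3 = 116.
The subsidy must fill the gap: s = Ps − Pb = 116 − 113 = 3.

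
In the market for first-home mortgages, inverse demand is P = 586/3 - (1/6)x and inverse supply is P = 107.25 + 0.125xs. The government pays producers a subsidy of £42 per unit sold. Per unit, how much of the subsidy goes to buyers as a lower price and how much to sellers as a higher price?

Buyers gain £24 per unit; sellers gain £18 per unit

Pre-subsidy: 586/3 - (1/6)x = 107.25 + 0.125x gives x* = 302 and P* = 145.
With the subsidy, sellers receive Ps = Pb + 42 for each unit, where Pb is the price buyers pay.
On the curves, Pb = 586/3 - (1/6)x and Ps = 107.25 + 0.125x; the wedge Ps − Pb = 42 gives 107.25 + 0.125x − (586/3 - (1/6)x) = 42, so x' = 446.
Then Pb = 586/3 − (1/6)·446 = 121 and Ps = 107.25 + 0.125·446 = 163.
Buyers' price falls by P* − Pb = 145 − 121 = 24; sellers' price rises by Ps − P* = 163 − 145 = 18.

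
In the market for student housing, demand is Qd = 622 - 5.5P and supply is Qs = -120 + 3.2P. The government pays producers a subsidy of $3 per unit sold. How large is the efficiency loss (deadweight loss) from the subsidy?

Deadweight loss = 264/29

Pre-subsidy: 622 - 5.5P = -120 + 3.2P gives P* = 7420/87, Q* = 13304/87.
With the subsidy, sellers receive Ps = Pb + 3 for each unit, where Pb is the price buyers pay.
Supply in terms of Pb becomes Qs = -120 + 3.2(Pb + 3) = -110.4 + 3.2Pb. Setting this equal to demand: 622 - 5.5Pb = -110.4 + 3.2Pb, so Pb = 7324/87.
Sellers receive Ps = 7324/87 + 3 = 7585/87; Q' = 622 − 5.5·(7324/87) = 13832/87.
The subsidy expands output by 13832/87 − 13304/87 = 176/29 past the efficient level; on those units the gap between marginal cost and willingness to pay runs from 0 up to 3.
DWL = ½ × 3 × 176/29 = 264/29.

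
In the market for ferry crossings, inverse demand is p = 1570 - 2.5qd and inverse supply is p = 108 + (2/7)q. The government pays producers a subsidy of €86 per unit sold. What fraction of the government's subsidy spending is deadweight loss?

Pre-subsidy: 1570 - 2.5q = 108 + (2/7)q gives q* = 20468/39 and p* = 10060/39.
With the subsidy, sellers receive ps = pb + 86 for each unit, where pb is the price buyers pay.
On the curves, pb = 1570 - 2.5q and ps = 108 + (2/7)q; the wedge ps − pb = 86 gives 108 + (2/7)q − (1570 - 2.5q) = 86, so q' = 7224/13.
Then pb = 1570 − 2.5·(7224/13) = 2350/13 and ps = 108 + (2/7)·(7224/13) = 3468/13.
ΔCS = ½(20468/39 + 7224/13)(10060/39 − 2350/13) = 63420700/1521; ΔPS = ½(20468/39 + 7224/13)(3468/13 − 10060/39) = 7248080/1521.
Government spending = 86 × 7224/13 = 621264/13.
DWL = ½ × 86 × (7224/13 − 20468/39) = 51772/39; fraction = (51772/39) / (621264/13) = 1/36.

DWL / government spending = 1/36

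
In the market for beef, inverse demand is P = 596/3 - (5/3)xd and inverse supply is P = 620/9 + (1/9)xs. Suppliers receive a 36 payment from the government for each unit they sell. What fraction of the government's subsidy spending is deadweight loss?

DWL / government spending = 81/746

Pre-subsidy: 596/3 - (5/3)x = 620/9 + (1/9)x gives x* = 73 and P* = 77.
With the subsidy, sellers receive Ps = Pb + 36 for each unit, where Pb is the price buyers pay.
On the curves, Pb = 596/3 - (5/3)x and Ps = 620/9 + (1/9)x; the wedge Ps − Pb = 36 gives 620/9 + (1/9)x − (596/3 - (5/3)x) = 36, so x' = 93.25.
Then Pb = 596/3 − (5/3)·93.25 = 43.25 and Ps = 620/9 + (1/9)·93.25 = 79.25.
ΔCS = ½(73 + 93.25)(77 − 43.25) = 2805.46875; ΔPS = ½(73 + 93.25)(79.25 − 77) = 187.03125.
Government spending = 36 × 93.25 = 3357.
DWL = ½ × 36 × (93.25 − 73) = 364.5; fraction = 364.5 / 3357 = 81/746.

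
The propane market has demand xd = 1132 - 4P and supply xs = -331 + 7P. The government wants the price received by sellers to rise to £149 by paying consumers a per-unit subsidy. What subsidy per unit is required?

At a seller price of 149, quantity supplied is -331 + 7·149 = 712.
Buyers absorb 712 only when they pay Pb with 1132 − 4·Pb = 712, i.e. Pb = 105.
s = Ps − Pb = 149 − 105 = 44.

Required subsidy s = £44 per unit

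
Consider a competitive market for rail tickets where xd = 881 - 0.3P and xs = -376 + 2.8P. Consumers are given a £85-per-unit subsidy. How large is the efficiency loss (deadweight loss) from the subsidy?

Deadweight loss = 30345/31

Pre-subsidy: 881 - 0.3P = -376 + 2.8P gives P* = 12570/31, x* = 23540/31.
With the rebate, buyers effectively pay Pb = Ps − 85, where Ps is the price sellers receive.
Demand in terms of Ps becomes xd = 881 − 0.3(Ps − 85) = 906.5 - 0.3Ps. Setting this equal to supply: 906.5 - 0.3Ps = -376 + 2.8Ps, so Ps = 12825/31.
Buyers pay Pb = 12825/31 − 85 = 10190/31; x' = -376 + 2.8·(12825/31) = 24254/31.
The subsidy expands output by 24254/31 − 23540/31 = 714/31 past the efficient level; on those units the gap between marginal cost and willingness to pay runs from 0 up to 85.
DWL = ½ × 85 × 714/31 = 30345/31.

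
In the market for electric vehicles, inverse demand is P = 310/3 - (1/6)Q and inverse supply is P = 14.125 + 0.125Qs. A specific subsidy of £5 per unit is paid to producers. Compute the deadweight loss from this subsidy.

Deadweight loss = 300/7

Pre-subsidy: 310/3 - (1/6)Q = 14.125 + 0.125Q gives Q* = 2141/7 and P* = 733/14.
With the subsidy, sellers receive Ps = Pb + 5 for each unit, where Pb is the price buyers pay.
On the curves, Pb = 310/3 - (1/6)Q and Ps = 14.125 + 0.125Q; the wedge Ps − Pb = 5 gives 14.125 + 0.125Q − (310/3 - (1/6)Q) = 5, so Q' = 323.
Then Pb = 310/3 − (1/6)·323 = 49.5 and Ps = 14.125 + 0.125·323 = 54.5.
The subsidy expands output by 323 − 2141/7 = 120/7 past the efficient level; on those units the gap between marginal cost and willingness to pay runs from 0 up to 5.
DWL = ½ × 5 × 120/7 = 300/7.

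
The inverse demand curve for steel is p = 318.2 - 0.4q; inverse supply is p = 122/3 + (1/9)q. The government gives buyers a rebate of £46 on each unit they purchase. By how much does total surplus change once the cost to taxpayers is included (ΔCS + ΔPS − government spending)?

Pre-subsidy: 318.2 - 0.4q = 122/3 + (1/9)q gives q* = 543 and p* = 101.
With the rebate, buyers effectively pay pb = ps − 46, where ps is the price sellers receive.
On the curves, pb = 318.2 - 0.4q and ps = 122/3 + (1/9)q; the wedge ps − pb = 46 gives 122/3 + (1/9)q − (318.2 - 0.4q) = 46, so q' = 633.
Then pb = 318.2 − 0.4·633 = 65 and ps = 122/3 + (1/9)·633 = 111.
ΔCS = ½(543 + 633)(101 − 65) = 21168; ΔPS = ½(543 + 633)(111 − 101) = 5880.
Government spending = 46 × 633 = 29118.
Net change = 21168 + 5880 − 29118 = -2070. The loss equals the DWL triangle ½·46·90.

Net change in total surplus = -£2070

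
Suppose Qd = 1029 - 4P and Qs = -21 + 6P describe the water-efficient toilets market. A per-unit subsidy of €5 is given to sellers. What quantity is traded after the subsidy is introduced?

Pre-subsidy: 1029 - 4P = -21 + 6P gives P* = 105, Q* = 609.
With the subsidy, sellers receive Ps = Pb + 5 for each unit, where Pb is the price buyers pay.
Supply in terms of Pb becomes Qs = -21 + 6(Pb + 5) = 9 + 6Pb. Setting this equal to demand: 1029 - 4Pb = 9 + 6Pb, so Pb = 102.
Sellers receive Ps = 102 + 5 = 107; Q' = 1029 − 4·102 = 621.

Q' = 621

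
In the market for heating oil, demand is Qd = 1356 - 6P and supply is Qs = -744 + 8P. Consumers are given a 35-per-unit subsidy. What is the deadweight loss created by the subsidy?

Deadweight loss = 2100

Pre-subsidy: 1356 - 6P = -744 + 8P gives P* = 150, Q* = 456.
With the rebate, buyers effectively pay Pb = Ps − 35, where Ps is the price sellers receive.
Demand in terms of Ps becomes Qd = 1356 − 6(Ps − 35) = 1566 - 6Ps. Setting this equal to supply: 1566 - 6Ps = -744 + 8Ps, so Ps = 165.
Buyers pay Pb = 165 − 35 = 130; Q' = -744 + 8·165 = 576.
The subsidy expands output by 576 − 456 = 120 past the efficient level; on those units the gap between marginal cost and willingness to pay runs from 0 up to 35.
DWL = ½ × 35 × 120 = 2100.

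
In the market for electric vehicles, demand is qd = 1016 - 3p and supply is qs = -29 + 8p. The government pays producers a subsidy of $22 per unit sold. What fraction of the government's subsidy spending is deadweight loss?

DWL / government spending = 24/779

Pre-subsidy: 1016 - 3p = -29 + 8p gives p* = 95, q* = 731.
With the subsidy, sellers receive ps = pb + 22 for each unit, where pb is the price buyers pay.
Supply in terms of pb becomes qs = -29 + 8(pb + 22) = 147 + 8pb. Setting this equal to demand: 1016 - 3pb = 147 + 8pb, so pb = 79.
Sellers receive ps = 79 + 22 = 101; q' = 1016 − 3·79 = 779.
ΔCS = ½(731 + 779)(95 − 79) = 12080; ΔPS = ½(731 + 779)(101 − 95) = 4530.
Government spending = 22 × 779 = 17138.
DWL = ½ × 22 × (779 − 731) = 528; fraction = 528 / 17138 = 24/779.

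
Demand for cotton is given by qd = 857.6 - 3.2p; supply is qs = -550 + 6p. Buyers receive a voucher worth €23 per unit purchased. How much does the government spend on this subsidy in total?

Government cost = €9568

Pre-subsidy: 857.6 - 3.2p = -550 + 6p gives p* = 153, q* = 368.
With the rebate, buyers effectively pay pb = ps − 23, where ps is the price sellers receive.
Demand in terms of ps becomes qd = 857.6 − 3.2(ps − 23) = 931.2 - 3.2ps. Setting this equal to supply: 931.2 - 3.2ps = -550 + 6ps, so ps = 161.
Buyers pay pb = 161 − 23 = 138; q' = -550 + 6·161 = 416.
Government outlay = subsidy × quantity = 23 × 416 = 9568.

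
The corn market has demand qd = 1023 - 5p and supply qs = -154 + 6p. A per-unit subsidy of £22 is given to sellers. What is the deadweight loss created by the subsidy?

Pre-subsidy: 1023 - 5p = -154 + 6p gives p* = 107, q* = 488.
With the subsidy, sellers receive ps = pb + 22 for each unit, where pb is the price buyers pay.
Supply in terms of pb becomes qs = -154 + 6(pb + 22) = -22 + 6pb. Setting this equal to demand: 1023 - 5pb = -22 + 6pb, so pb = 95.
Sellers receive ps = 95 + 22 = 117; q' = 1023 − 5·95 = 548.
The subsidy expands output by 548 − 488 = 60 past the efficient level; on those units the gap between marginal cost and willingness to pay runs from 0 up to 22.
DWL = ½ × 22 × 60 = 660.

Deadweight loss = £660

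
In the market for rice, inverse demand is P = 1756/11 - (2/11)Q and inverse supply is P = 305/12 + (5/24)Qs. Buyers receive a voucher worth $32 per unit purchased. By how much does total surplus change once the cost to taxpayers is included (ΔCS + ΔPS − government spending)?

Pre-subsidy: 1756/11 - (2/11)Q = 305/12 + (5/24)Q gives Q* = 35434/103 and P* = 10000/103.
With the rebate, buyers effectively pay Pb = Ps − 32, where Ps is the price sellers receive.
On the curves, Pb = 1756/11 - (2/11)Q and Ps = 305/12 + (5/24)Q; the wedge Ps − Pb = 32 gives 305/12 + (5/24)Q − (1756/11 - (2/11)Q) = 32, so Q' = 43882/103.
Then Pb = 1756/11 − (2/11)·(43882/103) = 8464/103 and Ps = 305/12 + (5/24)·(43882/103) = 11760/103.
ΔCS = ½(35434/103 + 43882/103)(10000/103 − 8464/103) = 60914688/10609; ΔPS = ½(35434/103 + 43882/103)(11760/103 − 10000/103) = 69798080/10609.
Government spending = 32 × 43882/103 = 1404224/103.
Net change = 60914688/10609 + 69798080/10609 − 1404224/103 = -135168/103. The loss equals the DWL triangle ½·32·8448/103.

Net change in total surplus = -135168/103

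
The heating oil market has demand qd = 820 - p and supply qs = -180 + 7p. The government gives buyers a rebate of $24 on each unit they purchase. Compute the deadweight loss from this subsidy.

Deadweight loss = $252

Pre-subsidy: 820 - p = -180 + 7p gives p* = 125, q* = 695.
With the rebate, buyers effectively pay pb = ps − 24, where ps is the price sellers receive.
Demand in terms of ps becomes qd = 820 − 1(ps − 24) = 844 - ps. Setting this equal to supply: 844 - ps = -180 + 7ps, so ps = 128.
Buyers pay pb = 128 − 24 = 104; q' = -180 + 7·128 = 716.
The subsidy expands output by 716 − 695 = 21 past the efficient level; on those units the gap between marginal cost and willingness to pay runs from 0 up to 24.
DWL = ½ × 24 × 21 = 252.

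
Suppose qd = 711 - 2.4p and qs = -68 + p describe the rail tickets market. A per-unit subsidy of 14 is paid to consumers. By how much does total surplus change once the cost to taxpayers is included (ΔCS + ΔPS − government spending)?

Net change in total surplus = -1176/17

Pre-subsidy: 711 - 2.4p = -68 + p gives p* = 3895/17, q* = 2739/17.
With the rebate, buyers effectively pay pb = ps − 14, where ps is the price sellers receive.
Demand in terms of ps becomes qd = 711 − 2.4(ps − 14) = 744.6 - 2.4ps. Setting this equal to supply: 744.6 - 2.4ps = -68 + ps, so ps = 239.
Buyers pay pb = 239 − 14 = 225; q' = -68 + 1·239 = 171.
ΔCS = ½(2739/17 + 171)(3895/17 − 225) = 197610/289; ΔPS = ½(2739/17 + 171)(239 − 3895/17) = 474264/289.
Government spending = 14 × 171 = 2394.
Net change = 197610/289 + 474264/289 − 2394 = -1176/17. The loss equals the DWL triangle ½·14·168/17.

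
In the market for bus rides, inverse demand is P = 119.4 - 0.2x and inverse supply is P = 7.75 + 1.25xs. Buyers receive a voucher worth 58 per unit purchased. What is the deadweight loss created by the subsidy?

Pre-subsidy: 119.4 - 0.2x = 7.75 + 1.25x gives x* = 77 and P* = 104.
With the rebate, buyers effectively pay Pb = Ps − 58, where Ps is the price sellers receive.
On the curves, Pb = 119.4 - 0.2x and Ps = 7.75 + 1.25x; the wedge Ps − Pb = 58 gives 7.75 + 1.25x − (119.4 - 0.2x) = 58, so x' = 117.
Then Pb = 119.4 − 0.2·117 = 96 and Ps = 7.75 + 1.25·117 = 154.
The subsidy expands output by 117 − 77 = 40 past the efficient level; on those units the gap between marginal cost and willingness to pay runs from 0 up to 58.
DWL = ½ × 58 × 40 = 1160.

Deadweight loss = 1160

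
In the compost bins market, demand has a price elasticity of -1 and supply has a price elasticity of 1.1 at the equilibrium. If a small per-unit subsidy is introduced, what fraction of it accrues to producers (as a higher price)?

For a small subsidy around the equilibrium, the benefit split depends on the relative slopes, which at a point are proportional to the elasticities.
Buyer share = εs/(εs + |εd|) = 1.1/(1.1 + 1) = 11/21; seller share = |εd|/(εs + |εd|) = 10/21.
So producers capture 10/21 of the subsidy.

Producer share = 10/21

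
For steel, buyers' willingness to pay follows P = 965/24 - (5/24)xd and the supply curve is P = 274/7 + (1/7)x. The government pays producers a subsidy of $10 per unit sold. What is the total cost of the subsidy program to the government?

Government cost = 18590/59

Pre-subsidy: 965/24 - (5/24)x = 274/7 + (1/7)x gives x* = 179/59 and P* = 2335/59.
With the subsidy, sellers receive Ps = Pb + 10 for each unit, where Pb is the price buyers pay.
On the curves, Pb = 965/24 - (5/24)x and Ps = 274/7 + (1/7)x; the wedge Ps − Pb = 10 gives 274/7 + (1/7)x − (965/24 - (5/24)x) = 10, so x' = 1859/59.
Then Pb = 965/24 − (5/24)·(1859/59) = 1985/59 and Ps = 274/7 + (1/7)·(1859/59) = 2575/59.
Government outlay = subsidy × quantity = 10 × 1859/59 = 18590/59.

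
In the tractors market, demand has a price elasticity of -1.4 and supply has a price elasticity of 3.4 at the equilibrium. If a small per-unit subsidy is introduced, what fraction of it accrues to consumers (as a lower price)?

For a small subsidy around the equilibrium, the benefit split depends on the relative slopes, which at a point are proportional to the elasticities.
Buyer share = εs/(εs + |εd|) = 3.4/(3.4 + 1.4) = 17/24; seller share = |εd|/(εs + |εd|) = 7/24.

Consumer share = 17/24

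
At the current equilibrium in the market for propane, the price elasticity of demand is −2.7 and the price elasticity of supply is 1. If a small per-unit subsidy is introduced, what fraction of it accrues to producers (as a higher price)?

For a small subsidy around the equilibrium, the benefit split depends on the relative slopes, which at a point are proportional to the elasticities.
Buyer share = εs/(εs + |εd|) = 1/(1 + 2.7) = 10/37; seller share = |εd|/(εs + |εd|) = 27/37.
So producers capture 27/37 of the subsidy.

Producer share = 27/37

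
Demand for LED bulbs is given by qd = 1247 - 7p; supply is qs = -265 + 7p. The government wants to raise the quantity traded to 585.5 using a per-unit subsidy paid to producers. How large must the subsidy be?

At q = 585.5, invert demand for the buyer price: pb = (1247 − 585.5)/7 = 94.5; invert supply for the seller price: ps = (585.5 − (-265))/7 = 121.5.
The subsidy must fill the gap: s = ps − pb = 121.5 − 94.5 = 27.

Required subsidy s = 27 per unit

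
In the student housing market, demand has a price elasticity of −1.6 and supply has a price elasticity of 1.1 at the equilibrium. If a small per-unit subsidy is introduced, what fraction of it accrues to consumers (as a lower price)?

Consumer share = 11/27

For a small subsidy around the equilibrium, the benefit split depends on the relative slopes, which at a point are proportional to the elasticities.
Buyer share = εs/(εs + |εd|) = 1.1/(1.1 + 1.6) = 11/27; seller share = |εd|/(εs + |εd|) = 16/27.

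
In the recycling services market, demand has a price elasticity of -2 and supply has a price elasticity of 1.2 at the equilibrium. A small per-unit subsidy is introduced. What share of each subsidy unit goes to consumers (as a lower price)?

Consumer share = 0.375

For a small subsidy around the equilibrium, the benefit split depends on the relative slopes, which at a point are proportional to the elasticities.
Buyer share = εs/(εs + |εd|) = 1.2/(1.2 + 2) = 0.375; seller share = |εd|/(εs + |εd|) = 0.625.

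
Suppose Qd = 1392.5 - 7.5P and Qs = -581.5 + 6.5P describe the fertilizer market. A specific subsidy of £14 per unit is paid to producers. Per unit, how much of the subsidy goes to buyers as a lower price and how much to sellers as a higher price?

Pre-subsidy: 1392.5 - 7.5P = -581.5 + 6.5P gives P* = 141, Q* = 335.
With the subsidy, sellers receive Ps = Pb + 14 for each unit, where Pb is the price buyers pay.
Supply in terms of Pb becomes Qs = -581.5 + 6.5(Pb + 14) = -490.5 + 6.5Pb. Setting this equal to demand: 1392.5 - 7.5Pb = -490.5 + 6.5Pb, so Pb = 134.5.
Sellers receive Ps = 134.5 + 14 = 148.5; Q' = 1392.5 − 7.5·134.5 = 383.75.
Buyers' price falls by P* − Pb = 141 − 134.5 = 6.5; sellers' price rises by Ps − P* = 148.5 − 141 = 7.5.

Buyers gain £6.5 per unit; sellers gain £7.5 per unit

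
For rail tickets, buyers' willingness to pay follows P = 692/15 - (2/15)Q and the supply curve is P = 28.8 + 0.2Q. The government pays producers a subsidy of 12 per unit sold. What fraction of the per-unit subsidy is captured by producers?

Pre-subsidy: 692/15 - (2/15)Q = 28.8 + 0.2Q gives Q* = 52 and P* = 39.2.
With the subsidy, sellers receive Ps = Pb + 12 for each unit, where Pb is the price buyers pay.
On the curves, Pb = 692/15 - (2/15)Q and Ps = 28.8 + 0.2Q; the wedge Ps − Pb = 12 gives 28.8 + 0.2Q − (692/15 - (2/15)Q) = 12, so Q' = 88.
Then Pb = 692/15 − (2/15)·88 = 34.4 and Ps = 28.8 + 0.2·88 = 46.4.
Buyers' price falls by P* − Pb = 39.2 − 34.4 = 4.8; sellers' price rises by Ps − P* = 46.4 − 39.2 = 7.2.
So producers capture 7.2/12 = 0.6 of each unit of subsidy.

Producer share = 0.6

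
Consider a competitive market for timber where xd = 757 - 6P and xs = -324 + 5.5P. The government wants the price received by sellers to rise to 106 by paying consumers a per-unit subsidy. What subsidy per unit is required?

Required subsidy s = 23 per unit

At a seller price of 106, quantity supplied is -324 + 5.5·106 = 259.
Buyers absorb 259 only when they pay Pb with 757 − 6·Pb = 259, i.e. Pb = 83.
s = Ps − Pb = 106 − 83 = 23.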